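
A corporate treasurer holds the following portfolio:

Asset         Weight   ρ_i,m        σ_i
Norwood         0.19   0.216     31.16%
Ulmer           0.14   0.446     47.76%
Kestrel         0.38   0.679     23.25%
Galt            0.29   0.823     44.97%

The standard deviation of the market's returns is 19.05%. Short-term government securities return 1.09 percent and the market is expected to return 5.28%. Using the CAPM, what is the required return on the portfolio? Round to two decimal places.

5.71%

β_Norwood = 0.216 × 31.16% / 19.05% = 0.3533
β_Ulmer = 0.446 × 47.76% / 19.05% = 1.1182
β_Kestrel = 0.679 × 23.25% / 19.05% = 0.8287
β_Galt = 0.823 × 44.97% / 19.05% = 1.9428
β_P = Σ w_i β_i = 0.19×0.3533 + 0.14×1.1182 + 0.38×0.8287 + 0.29×1.9428 = 1.1020
MRP = 5.28% − 1.09% = 4.19%
E(R_P) = R_f + β_P × MRP = 1.09% + 1.1020 × 4.19% = 5.71%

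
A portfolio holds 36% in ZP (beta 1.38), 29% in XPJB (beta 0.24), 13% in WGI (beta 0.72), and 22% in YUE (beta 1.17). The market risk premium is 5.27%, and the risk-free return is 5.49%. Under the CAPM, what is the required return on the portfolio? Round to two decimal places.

β_P = Σ w_i β_i = 0.36×1.38 + 0.29×0.24 + 0.13×0.72 + 0.22×1.17 = 0.9174
E(R_P) = R_f + β_P × MRP = 5.49% + 0.9174 × 5.27% = 10.32%

10.32%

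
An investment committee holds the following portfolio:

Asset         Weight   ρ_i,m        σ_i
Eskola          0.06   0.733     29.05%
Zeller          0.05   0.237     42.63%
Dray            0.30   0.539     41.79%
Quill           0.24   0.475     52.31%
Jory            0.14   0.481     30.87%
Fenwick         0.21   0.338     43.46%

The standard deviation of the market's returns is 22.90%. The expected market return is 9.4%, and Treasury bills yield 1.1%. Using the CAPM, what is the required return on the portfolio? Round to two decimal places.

β_Eskola = 0.733 × 29.05% / 22.90% = 0.9299
β_Zeller = 0.237 × 42.63% / 22.90% = 0.4412
β_Dray = 0.539 × 41.79% / 22.90% = 0.9836
β_Quill = 0.475 × 52.31% / 22.90% = 1.0850
β_Jory = 0.481 × 30.87% / 22.90% = 0.6484
β_Fenwick = 0.338 × 43.46% / 22.90% = 0.6415
β_P = Σ w_i β_i = 0.06×0.9299 + 0.05×0.4412 + 0.30×0.9836 + 0.24×1.0850 + 0.14×0.6484 + 0.21×0.6415 = 0.8588
MRP = 9.4% − 1.1% = 8.30%
E(R_P) = R_f + β_P × MRP = 1.1% + 0.8588 × 8.3% = 8.23%

8.23%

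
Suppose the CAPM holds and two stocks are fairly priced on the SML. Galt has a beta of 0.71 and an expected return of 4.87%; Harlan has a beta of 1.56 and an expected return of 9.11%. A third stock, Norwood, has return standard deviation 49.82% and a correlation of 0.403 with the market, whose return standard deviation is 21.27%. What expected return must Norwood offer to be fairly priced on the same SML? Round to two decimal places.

MRP = (9.11% − 4.87%) / (1.56 − 0.71) = 4.9882%
R_f = 4.87% − 0.71 × 4.9882% = 1.3284%
β_Norwood = ρ·σ_i/σ_m = 0.403 × 49.82 / 21.27 = 0.9439
E(R_Norwood) = R_f + β × MRP = 1.3284% + 0.9439 × 4.9882% = 6.04%

6.04%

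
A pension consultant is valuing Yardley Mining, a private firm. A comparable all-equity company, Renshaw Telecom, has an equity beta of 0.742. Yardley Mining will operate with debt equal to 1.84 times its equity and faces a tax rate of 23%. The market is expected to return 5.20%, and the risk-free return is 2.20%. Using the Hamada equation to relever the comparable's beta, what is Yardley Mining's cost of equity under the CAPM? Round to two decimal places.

7.58%

β_L = β_U × [1 + (1 − t)(D/E)] = 0.742 × [1 + (1 − 0.23) × 1.84]
    = 0.742 × [1 + 0.77 × 1.84] = 0.742 × 2.4168 = 1.7933
MRP = 5.20% − 2.20% = 3.00%
E(R) = R_f + β_L × MRP = 2.20% + 1.7933 × 3.00% = 7.58%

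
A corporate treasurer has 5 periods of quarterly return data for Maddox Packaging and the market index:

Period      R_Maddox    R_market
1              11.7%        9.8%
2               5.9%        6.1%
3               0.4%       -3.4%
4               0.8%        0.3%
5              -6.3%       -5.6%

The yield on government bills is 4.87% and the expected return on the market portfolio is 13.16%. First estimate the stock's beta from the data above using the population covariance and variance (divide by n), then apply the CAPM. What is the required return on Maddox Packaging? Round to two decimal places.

Mean R_i = (11.7 + 5.9 + 0.4 + 0.8 − 6.3) / 5 = 2.5000%
Mean R_m = (9.8 + 6.1 − 3.4 + 0.3 − 5.6) / 5 = 1.4400%
Σ(R_i − R̄_i)(R_m − R̄_m) = 166.8100  ⇒  Cov = 166.8100 / 5 = 33.3620
Σ(R_m − R̄_m)² = 165.8920  ⇒  Var(R_m) = 165.8920 / 5 = 33.1784
β = Cov / Var(R_m) = 33.3620 / 33.1784 = 1.0055
MRP = 13.16% − 4.87% = 8.29%
E(R) = R_f + β × MRP = 4.87% + 1.0055 × 8.29% = 13.21%

13.21%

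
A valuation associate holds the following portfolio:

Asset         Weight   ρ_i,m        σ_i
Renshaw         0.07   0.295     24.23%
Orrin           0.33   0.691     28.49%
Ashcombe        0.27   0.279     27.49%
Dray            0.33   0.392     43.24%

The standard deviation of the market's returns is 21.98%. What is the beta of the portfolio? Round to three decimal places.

0.667

β_Renshaw = 0.295 × 24.23% / 21.98% = 0.3252
β_Orrin = 0.691 × 28.49% / 21.98% = 0.8957
β_Ashcombe = 0.279 × 27.49% / 21.98% = 0.3489
β_Dray = 0.392 × 43.24% / 21.98% = 0.7712
β_P = Σ w_i β_i = 0.07×0.3252 + 0.33×0.8957 + 0.27×0.3489 + 0.33×0.7712 = 0.6670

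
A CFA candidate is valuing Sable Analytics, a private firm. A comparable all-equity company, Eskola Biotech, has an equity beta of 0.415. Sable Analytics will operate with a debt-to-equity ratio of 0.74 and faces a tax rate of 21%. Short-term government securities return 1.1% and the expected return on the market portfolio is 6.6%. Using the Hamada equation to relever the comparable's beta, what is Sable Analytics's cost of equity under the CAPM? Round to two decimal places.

β_L = β_U × [1 + (1 − t)(D/E)] = 0.415 × [1 + (1 − 0.21) × 0.74]
    = 0.415 × [1 + 0.79 × 0.74] = 0.415 × 1.5846 = 0.6576
MRP = 6.6% − 1.1% = 5.50%
E(R) = R_f + β_L × MRP = 1.1% + 0.6576 × 5.5% = 4.72%

4.72%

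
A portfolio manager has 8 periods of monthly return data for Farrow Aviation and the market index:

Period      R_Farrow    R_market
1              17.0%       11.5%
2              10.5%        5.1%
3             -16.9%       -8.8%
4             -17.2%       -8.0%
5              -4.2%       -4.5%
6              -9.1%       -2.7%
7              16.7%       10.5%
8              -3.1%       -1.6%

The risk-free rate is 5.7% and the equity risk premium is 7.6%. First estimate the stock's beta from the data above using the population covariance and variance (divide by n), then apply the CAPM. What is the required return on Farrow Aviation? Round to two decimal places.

18.84%

Mean R_i = (17.0 + 10.5 − 16.9 − 17.2 − 4.2 − 9.1 + 16.7 − 3.1) / 8 = -0.7875%
Mean R_m = (11.5 + 5.1 − 8.8 − 8.0 − 4.5 − 2.7 + 10.5 − 1.6) / 8 = 0.1875%
Σ(R_i − R̄_i)(R_m − R̄_m) = 760.3313  ⇒  Cov = 760.3313 / 8 = 95.0414
Σ(R_m − R̄_m)² = 439.7688  ⇒  Var(R_m) = 439.7688 / 8 = 54.9711
β = Cov / Var(R_m) = 95.0414 / 54.9711 = 1.7289
E(R) = R_f + β × MRP = 5.7% + 1.7289 × 7.6% = 18.84%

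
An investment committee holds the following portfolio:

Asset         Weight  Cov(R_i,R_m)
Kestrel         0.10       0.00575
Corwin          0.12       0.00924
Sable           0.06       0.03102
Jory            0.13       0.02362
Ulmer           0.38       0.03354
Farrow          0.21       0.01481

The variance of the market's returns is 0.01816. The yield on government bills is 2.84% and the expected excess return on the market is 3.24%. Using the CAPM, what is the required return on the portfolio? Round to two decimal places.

6.85%

β_Kestrel = 0.00575 / 0.01816 = 0.3166
β_Corwin = 0.00924 / 0.01816 = 0.5088
β_Sable = 0.03102 / 0.01816 = 1.7081
β_Jory = 0.02362 / 0.01816 = 1.3007
β_Ulmer = 0.03354 / 0.01816 = 1.8469
β_Farrow = 0.01481 / 0.01816 = 0.8155
β_P = Σ w_i β_i = 0.10×0.3166 + 0.12×0.5088 + 0.06×1.7081 + 0.13×1.3007 + 0.38×1.8469 + 0.21×0.8155 = 1.2374
E(R_P) = R_f + β_P × MRP = 2.84% + 1.2374 × 3.24% = 6.85%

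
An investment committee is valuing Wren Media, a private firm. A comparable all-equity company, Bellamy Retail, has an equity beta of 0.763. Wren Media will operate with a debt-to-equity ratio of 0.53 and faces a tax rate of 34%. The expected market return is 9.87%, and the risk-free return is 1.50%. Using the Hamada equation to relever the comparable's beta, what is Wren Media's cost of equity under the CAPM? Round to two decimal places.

10.12%

β_L = β_U × [1 + (1 − t)(D/E)] = 0.763 × [1 + (1 − 0.34) × 0.53]
    = 0.763 × [1 + 0.66 × 0.53] = 0.763 × 1.3498 = 1.0299
MRP = 9.87% − 1.50% = 8.37%
E(R) = R_f + β_L × MRP = 1.50% + 1.0299 × 8.37% = 10.12%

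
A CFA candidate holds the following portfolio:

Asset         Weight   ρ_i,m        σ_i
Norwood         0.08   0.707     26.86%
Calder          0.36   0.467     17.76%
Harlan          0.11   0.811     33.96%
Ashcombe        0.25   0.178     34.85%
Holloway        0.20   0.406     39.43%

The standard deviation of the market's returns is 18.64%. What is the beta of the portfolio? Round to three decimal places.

β_Norwood = 0.707 × 26.86% / 18.64% = 1.0188
β_Calder = 0.467 × 17.76% / 18.64% = 0.4450
β_Harlan = 0.811 × 33.96% / 18.64% = 1.4776
β_Ashcombe = 0.178 × 34.85% / 18.64% = 0.3328
β_Holloway = 0.406 × 39.43% / 18.64% = 0.8588
β_P = Σ w_i β_i = 0.08×1.0188 + 0.36×0.4450 + 0.11×1.4776 + 0.25×0.3328 + 0.20×0.8588 = 0.6592

0.659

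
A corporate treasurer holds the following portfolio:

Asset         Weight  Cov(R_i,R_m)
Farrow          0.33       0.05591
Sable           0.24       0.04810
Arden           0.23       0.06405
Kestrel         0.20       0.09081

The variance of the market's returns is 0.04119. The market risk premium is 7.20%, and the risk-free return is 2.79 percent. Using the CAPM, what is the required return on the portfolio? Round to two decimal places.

β_Farrow = 0.05591 / 0.04119 = 1.3574
β_Sable = 0.04810 / 0.04119 = 1.1678
β_Arden = 0.06405 / 0.04119 = 1.5550
β_Kestrel = 0.09081 / 0.04119 = 2.2047
β_P = Σ w_i β_i = 0.33×1.3574 + 0.24×1.1678 + 0.23×1.5550 + 0.20×2.2047 = 1.5268
E(R_P) = R_f + β_P × MRP = 2.79% + 1.5268 × 7.20% = 13.78%

13.78%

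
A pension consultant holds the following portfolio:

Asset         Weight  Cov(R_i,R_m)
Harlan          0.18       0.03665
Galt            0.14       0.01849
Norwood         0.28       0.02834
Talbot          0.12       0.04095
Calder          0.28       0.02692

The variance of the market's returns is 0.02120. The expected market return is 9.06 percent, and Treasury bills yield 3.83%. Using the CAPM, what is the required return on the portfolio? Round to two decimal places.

β_Harlan = 0.03665 / 0.02120 = 1.7288
β_Galt = 0.01849 / 0.02120 = 0.8722
β_Norwood = 0.02834 / 0.02120 = 1.3368
β_Talbot = 0.04095 / 0.02120 = 1.9316
β_Calder = 0.02692 / 0.02120 = 1.2698
β_P = Σ w_i β_i = 0.18×1.7288 + 0.14×0.8722 + 0.28×1.3368 + 0.12×1.9316 + 0.28×1.2698 = 1.3949
MRP = 9.06% − 3.83% = 5.23%
E(R_P) = R_f + β_P × MRP = 3.83% + 1.3949 × 5.23% = 11.13%

11.13%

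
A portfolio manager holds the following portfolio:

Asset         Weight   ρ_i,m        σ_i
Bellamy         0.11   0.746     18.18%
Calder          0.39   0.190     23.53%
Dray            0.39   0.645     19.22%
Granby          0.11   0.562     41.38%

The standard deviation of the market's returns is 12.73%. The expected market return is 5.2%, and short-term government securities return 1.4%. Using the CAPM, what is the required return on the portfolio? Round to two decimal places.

β_Bellamy = 0.746 × 18.18% / 12.73% = 1.0654
β_Calder = 0.190 × 23.53% / 12.73% = 0.3512
β_Dray = 0.645 × 19.22% / 12.73% = 0.9738
β_Granby = 0.562 × 41.38% / 12.73% = 1.8268
β_P = Σ w_i β_i = 0.11×1.0654 + 0.39×0.3512 + 0.39×0.9738 + 0.11×1.8268 = 0.8349
MRP = 5.2% − 1.4% = 3.80%
E(R_P) = R_f + β_P × MRP = 1.4% + 0.8349 × 3.8% = 4.57%

4.57%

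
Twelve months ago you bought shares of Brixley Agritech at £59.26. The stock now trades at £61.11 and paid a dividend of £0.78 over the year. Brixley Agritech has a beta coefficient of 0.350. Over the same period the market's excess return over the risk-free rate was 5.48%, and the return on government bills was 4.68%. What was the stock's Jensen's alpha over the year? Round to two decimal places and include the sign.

-2.16%

Realised HPR = (P1 + D1 − P0) / P0 = (61.11 + 0.78 − 59.26) / 59.26 = 2.63 / 59.26 = 4.4381%
CAPM required = R_f + β·MRP = 4.68% + 0.350 × 5.48% = 6.59800%
α = realised − required = 4.4381% − 6.59800% = -2.16%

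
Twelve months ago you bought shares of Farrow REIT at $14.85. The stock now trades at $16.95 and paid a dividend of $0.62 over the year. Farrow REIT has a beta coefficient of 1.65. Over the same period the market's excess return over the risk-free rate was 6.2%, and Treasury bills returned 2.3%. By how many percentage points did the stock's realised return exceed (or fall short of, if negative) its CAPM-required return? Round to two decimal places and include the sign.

+5.79%

Realised HPR = (P1 + D1 − P0) / P0 = (16.95 + 0.62 − 14.85) / 14.85 = 2.72 / 14.85 = 18.3165%
CAPM required = R_f + β·MRP = 2.3% + 1.65 × 6.2% = 12.5300%
α = realised − required = 18.3165% − 12.5300% = +5.79%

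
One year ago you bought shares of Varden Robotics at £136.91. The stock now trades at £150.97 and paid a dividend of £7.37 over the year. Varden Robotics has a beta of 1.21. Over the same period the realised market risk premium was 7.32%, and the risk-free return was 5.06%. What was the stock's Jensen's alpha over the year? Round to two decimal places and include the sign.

+1.74%

Realised HPR = (P1 + D1 − P0) / P0 = (150.97 + 7.37 − 136.91) / 136.91 = 21.43 / 136.91 = 15.6526%
CAPM required = R_f + β·MRP = 5.06% + 1.21 × 7.32% = 13.9172%
α = realised − required = 15.6526% − 13.9172% = +1.74%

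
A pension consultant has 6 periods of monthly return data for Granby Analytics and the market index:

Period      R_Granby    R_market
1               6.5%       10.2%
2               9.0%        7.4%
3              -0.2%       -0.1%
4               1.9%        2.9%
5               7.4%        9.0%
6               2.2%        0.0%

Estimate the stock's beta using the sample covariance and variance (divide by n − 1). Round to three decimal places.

0.708

Mean R_i = (6.5 + 9.0 − 0.2 + 1.9 + 7.4 + 2.2) / 6 = 4.4667%
Mean R_m = (10.2 + 7.4 − 0.1 + 2.9 + 9.0 + 0.0) / 6 = 4.9000%
Σ(R_i − R̄_i)(R_m − R̄_m) = 73.7100  ⇒  Cov = 73.7100 / 5 = 14.7420
Σ(R_m − R̄_m)² = 104.1600  ⇒  Var(R_m) = 104.1600 / 5 = 20.8320
β = Cov / Var(R_m) = 14.7420 / 20.8320 = 0.7077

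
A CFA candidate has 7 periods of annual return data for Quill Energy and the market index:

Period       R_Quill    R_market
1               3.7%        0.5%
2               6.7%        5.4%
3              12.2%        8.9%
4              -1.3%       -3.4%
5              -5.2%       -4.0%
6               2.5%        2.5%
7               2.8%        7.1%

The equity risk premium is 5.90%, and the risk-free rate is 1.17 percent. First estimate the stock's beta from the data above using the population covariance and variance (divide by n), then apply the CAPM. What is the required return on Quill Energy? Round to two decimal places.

6.85%

Mean R_i = (3.7 + 6.7 + 12.2 − 1.3 − 5.2 + 2.5 + 2.8) / 7 = 3.0571%
Mean R_m = (0.5 + 5.4 + 8.9 − 3.4 − 4.0 + 2.5 + 7.1) / 7 = 2.4286%
Σ(R_i − R̄_i)(R_m − R̄_m) = 145.9886  ⇒  Cov = 145.9886 / 7 = 20.8555
Σ(R_m − R̄_m)² = 151.5543  ⇒  Var(R_m) = 151.5543 / 7 = 21.6506
β = Cov / Var(R_m) = 20.8555 / 21.6506 = 0.9633
E(R) = R_f + β × MRP = 1.17% + 0.9633 × 5.90% = 6.85%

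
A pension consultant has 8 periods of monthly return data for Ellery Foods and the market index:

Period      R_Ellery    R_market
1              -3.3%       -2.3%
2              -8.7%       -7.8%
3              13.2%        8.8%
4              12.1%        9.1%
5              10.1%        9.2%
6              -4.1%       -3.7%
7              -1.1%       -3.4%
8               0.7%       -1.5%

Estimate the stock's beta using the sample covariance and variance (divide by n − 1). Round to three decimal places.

Mean R_i = (-3.3 − 8.7 + 13.2 + 12.1 + 10.1 − 4.1 − 1.1 + 0.7) / 8 = 2.3625%
Mean R_m = (-2.3 − 7.8 + 8.8 + 9.1 + 9.2 − 3.7 − 3.4 − 1.5) / 8 = 1.0500%
Σ(R_i − R̄_i)(R_m − R̄_m) = 392.6550  ⇒  Cov = 392.6550 / 7 = 56.0936
Σ(R_m − R̄_m)² = 329.7000  ⇒  Var(R_m) = 329.7000 / 7 = 47.1000
β = Cov / Var(R_m) = 56.0936 / 47.1000 = 1.1909

1.191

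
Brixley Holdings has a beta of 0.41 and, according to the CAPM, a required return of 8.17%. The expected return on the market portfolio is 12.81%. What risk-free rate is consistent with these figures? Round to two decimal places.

E(R) = R_f + β(E(R_m) − R_f) = R_f(1 − β) + β·E(R_m)
8.17% = R_f × (1 − 0.41) + 0.41 × 12.81%
8.17% = R_f × 0.59 + 5.2521%
R_f = (8.17% − 5.2521%) / 0.59 = 4.95%

4.95%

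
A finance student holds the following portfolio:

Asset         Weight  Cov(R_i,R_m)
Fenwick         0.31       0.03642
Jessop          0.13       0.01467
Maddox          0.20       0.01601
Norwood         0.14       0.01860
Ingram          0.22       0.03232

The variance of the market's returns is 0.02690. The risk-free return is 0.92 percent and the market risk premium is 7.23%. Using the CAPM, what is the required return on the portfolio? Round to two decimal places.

7.94%

β_Fenwick = 0.03642 / 0.02690 = 1.3539
β_Jessop = 0.01467 / 0.02690 = 0.5454
β_Maddox = 0.01601 / 0.02690 = 0.5952
β_Norwood = 0.01860 / 0.02690 = 0.6914
β_Ingram = 0.03232 / 0.02690 = 1.2015
β_P = Σ w_i β_i = 0.31×1.3539 + 0.13×0.5454 + 0.20×0.5952 + 0.14×0.6914 + 0.22×1.2015 = 0.9708
E(R_P) = R_f + β_P × MRP = 0.92% + 0.9708 × 7.23% = 7.94%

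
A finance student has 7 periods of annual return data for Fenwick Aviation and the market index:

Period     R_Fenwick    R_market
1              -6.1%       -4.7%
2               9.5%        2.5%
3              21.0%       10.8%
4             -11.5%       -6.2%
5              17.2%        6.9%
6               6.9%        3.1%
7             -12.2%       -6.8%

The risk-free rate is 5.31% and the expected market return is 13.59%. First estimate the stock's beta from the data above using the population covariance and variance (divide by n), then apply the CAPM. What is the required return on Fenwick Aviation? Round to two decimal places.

Mean R_i = (-6.1 + 9.5 + 21.0 − 11.5 + 17.2 + 6.9 − 12.2) / 7 = 3.5429%
Mean R_m = (-4.7 + 2.5 + 10.8 − 6.2 + 6.9 + 3.1 − 6.8) / 7 = 0.8000%
Σ(R_i − R̄_i)(R_m − R̄_m) = 553.7100  ⇒  Cov = 553.7100 / 7 = 79.1014
Σ(R_m − R̄_m)² = 282.4000  ⇒  Var(R_m) = 282.4000 / 7 = 40.3429
β = Cov / Var(R_m) = 79.1014 / 40.3429 = 1.9607
MRP = 13.59% − 5.31% = 8.28%
E(R) = R_f + β × MRP = 5.31% + 1.9607 × 8.28% = 21.54%

21.54%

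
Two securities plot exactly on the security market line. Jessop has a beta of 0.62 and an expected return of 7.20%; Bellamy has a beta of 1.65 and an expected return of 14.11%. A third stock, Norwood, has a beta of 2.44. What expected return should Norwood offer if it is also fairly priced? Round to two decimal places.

MRP (SML slope) = (14.11% − 7.20%) / (1.65 − 0.62) = 6.91% / 1.03 = 6.7087%
R_f (intercept) = 7.20% − 0.62 × 6.7087% = 3.0406%
E(R_Norwood) = R_f + β × MRP = 3.0406% + 2.44 × 6.7087% = 19.41%

19.41%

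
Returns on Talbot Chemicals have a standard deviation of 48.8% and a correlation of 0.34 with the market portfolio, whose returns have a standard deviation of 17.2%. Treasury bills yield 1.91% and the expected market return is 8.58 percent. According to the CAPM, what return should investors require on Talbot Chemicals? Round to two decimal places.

8.34%

β = ρ × σ_i / σ_m = 0.34 × 48.8% / 17.2% = 0.9647
MRP = 8.58% − 1.91% = 6.67%
E(R) = 1.91% + 0.9647 × 6.67% = 8.34%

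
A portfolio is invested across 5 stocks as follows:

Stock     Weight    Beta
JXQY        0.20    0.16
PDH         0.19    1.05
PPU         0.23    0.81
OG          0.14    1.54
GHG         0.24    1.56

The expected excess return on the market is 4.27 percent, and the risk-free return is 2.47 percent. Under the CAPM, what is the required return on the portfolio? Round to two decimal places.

6.77%

β_P = Σ w_i β_i = 0.20×0.16 + 0.19×1.05 + 0.23×0.81 + 0.14×1.54 + 0.24×1.56 = 1.0078
E(R_P) = R_f + β_P × MRP = 2.47% + 1.0078 × 4.27% = 6.77%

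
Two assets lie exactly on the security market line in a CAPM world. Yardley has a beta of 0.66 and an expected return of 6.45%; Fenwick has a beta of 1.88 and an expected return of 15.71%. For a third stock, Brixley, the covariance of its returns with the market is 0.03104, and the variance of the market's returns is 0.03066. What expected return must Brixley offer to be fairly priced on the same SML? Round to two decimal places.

9.12%

MRP = (15.71% − 6.45%) / (1.88 − 0.66) = 7.5902%
R_f = 6.45% − 0.66 × 7.5902% = 1.4405%
β_Brixley = Cov / Var(R_m) = 0.03104 / 0.03066 = 1.0124
E(R_Brixley) = R_f + β × MRP = 1.4405% + 1.0124 × 7.5902% = 9.12%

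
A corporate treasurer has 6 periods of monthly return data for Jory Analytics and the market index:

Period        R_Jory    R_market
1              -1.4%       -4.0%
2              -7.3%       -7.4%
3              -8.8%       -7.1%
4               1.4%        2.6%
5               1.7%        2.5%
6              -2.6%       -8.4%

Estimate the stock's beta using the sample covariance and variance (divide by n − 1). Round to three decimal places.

0.717

Mean R_i = (-1.4 − 7.3 − 8.8 + 1.4 + 1.7 − 2.6) / 6 = -2.8333%
Mean R_m = (-4.0 − 7.4 − 7.1 + 2.6 + 2.5 − 8.4) / 6 = -3.6333%
Σ(R_i − R̄_i)(R_m − R̄_m) = 90.0633  ⇒  Cov = 90.0633 / 5 = 18.0127
Σ(R_m − R̄_m)² = 125.5333  ⇒  Var(R_m) = 125.5333 / 5 = 25.1067
β = Cov / Var(R_m) = 18.0127 / 25.1067 = 0.7174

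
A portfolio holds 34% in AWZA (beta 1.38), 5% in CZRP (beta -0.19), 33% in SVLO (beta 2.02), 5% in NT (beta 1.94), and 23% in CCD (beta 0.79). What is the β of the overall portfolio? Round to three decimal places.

1.405

β_P = Σ w_i β_i = 0.34×1.38 + 0.05×-0.19 + 0.33×2.02 + 0.05×1.94 + 0.23×0.79 = 1.4050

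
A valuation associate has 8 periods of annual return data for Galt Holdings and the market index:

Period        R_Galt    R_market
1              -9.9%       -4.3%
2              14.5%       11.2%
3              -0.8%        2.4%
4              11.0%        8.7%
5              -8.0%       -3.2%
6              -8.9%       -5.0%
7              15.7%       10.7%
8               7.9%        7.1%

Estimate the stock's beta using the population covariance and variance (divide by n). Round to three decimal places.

1.571

Mean R_i = (-9.9 + 14.5 − 0.8 + 11.0 − 8.0 − 8.9 + 15.7 + 7.9) / 8 = 2.6875%
Mean R_m = (-4.3 + 11.2 + 2.4 + 8.7 − 3.2 − 5.0 + 10.7 + 7.1) / 8 = 3.4500%
Σ(R_i − R̄_i)(R_m − R̄_m) = 518.7550  ⇒  Cov = 518.7550 / 8 = 64.8444
Σ(R_m − R̄_m)² = 330.3000  ⇒  Var(R_m) = 330.3000 / 8 = 41.2875
β = Cov / Var(R_m) = 64.8444 / 41.2875 = 1.5706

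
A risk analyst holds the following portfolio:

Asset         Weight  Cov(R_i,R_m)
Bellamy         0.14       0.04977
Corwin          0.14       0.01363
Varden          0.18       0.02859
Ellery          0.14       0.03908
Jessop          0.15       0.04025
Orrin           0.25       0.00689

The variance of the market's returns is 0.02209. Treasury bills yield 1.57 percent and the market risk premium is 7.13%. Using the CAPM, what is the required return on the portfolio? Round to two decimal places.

β_Bellamy = 0.04977 / 0.02209 = 2.2531
β_Corwin = 0.01363 / 0.02209 = 0.6170
β_Varden = 0.02859 / 0.02209 = 1.2943
β_Ellery = 0.03908 / 0.02209 = 1.7691
β_Jessop = 0.04025 / 0.02209 = 1.8221
β_Orrin = 0.00689 / 0.02209 = 0.3119
β_P = Σ w_i β_i = 0.14×2.2531 + 0.14×0.6170 + 0.18×1.2943 + 0.14×1.7691 + 0.15×1.8221 + 0.25×0.3119 = 1.2338
E(R_P) = R_f + β_P × MRP = 1.57% + 1.2338 × 7.13% = 10.37%

10.37%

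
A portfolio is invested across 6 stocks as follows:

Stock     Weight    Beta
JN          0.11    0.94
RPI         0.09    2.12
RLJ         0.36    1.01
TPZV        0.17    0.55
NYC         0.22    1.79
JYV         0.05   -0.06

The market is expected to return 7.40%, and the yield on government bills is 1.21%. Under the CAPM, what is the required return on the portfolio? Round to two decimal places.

β_P = Σ w_i β_i = 0.11×0.94 + 0.09×2.12 + 0.36×1.01 + 0.17×0.55 + 0.22×1.79 + 0.05×-0.06 = 1.1421
MRP = 7.40% − 1.21% = 6.19%
E(R_P) = R_f + β_P × MRP = 1.21% + 1.1421 × 6.19% = 8.28%

8.28%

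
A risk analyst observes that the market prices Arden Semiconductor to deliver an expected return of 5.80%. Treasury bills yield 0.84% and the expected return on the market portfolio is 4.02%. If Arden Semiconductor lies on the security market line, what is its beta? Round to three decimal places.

1.560

MRP = 4.02% − 0.84% = 3.18%
β = (E(R) − R_f) / MRP = (5.80% − 0.84%) / 3.18% = 4.96% / 3.18% = 1.560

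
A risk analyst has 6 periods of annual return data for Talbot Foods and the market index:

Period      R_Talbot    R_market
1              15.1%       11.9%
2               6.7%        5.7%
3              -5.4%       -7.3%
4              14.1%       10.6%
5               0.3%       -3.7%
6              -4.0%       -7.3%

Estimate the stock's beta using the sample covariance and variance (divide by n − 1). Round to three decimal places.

1.001

Mean R_i = (15.1 + 6.7 − 5.4 + 14.1 + 0.3 − 4.0) / 6 = 4.4667%
Mean R_m = (11.9 + 5.7 − 7.3 + 10.6 − 3.7 − 7.3) / 6 = 1.6500%
Σ(R_i − R̄_i)(R_m − R̄_m) = 390.6300  ⇒  Cov = 390.6300 / 5 = 78.1260
Σ(R_m − R̄_m)² = 390.3950  ⇒  Var(R_m) = 390.3950 / 5 = 78.0790
β = Cov / Var(R_m) = 78.1260 / 78.0790 = 1.0006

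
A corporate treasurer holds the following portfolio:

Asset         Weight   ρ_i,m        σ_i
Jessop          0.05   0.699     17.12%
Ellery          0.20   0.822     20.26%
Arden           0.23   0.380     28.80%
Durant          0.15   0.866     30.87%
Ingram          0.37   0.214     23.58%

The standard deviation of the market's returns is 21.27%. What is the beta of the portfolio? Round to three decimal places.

β_Jessop = 0.699 × 17.12% / 21.27% = 0.5626
β_Ellery = 0.822 × 20.26% / 21.27% = 0.7830
β_Arden = 0.380 × 28.80% / 21.27% = 0.5145
β_Durant = 0.866 × 30.87% / 21.27% = 1.2569
β_Ingram = 0.214 × 23.58% / 21.27% = 0.2372
β_P = Σ w_i β_i = 0.05×0.5626 + 0.20×0.7830 + 0.23×0.5145 + 0.15×1.2569 + 0.37×0.2372 = 0.5794

0.579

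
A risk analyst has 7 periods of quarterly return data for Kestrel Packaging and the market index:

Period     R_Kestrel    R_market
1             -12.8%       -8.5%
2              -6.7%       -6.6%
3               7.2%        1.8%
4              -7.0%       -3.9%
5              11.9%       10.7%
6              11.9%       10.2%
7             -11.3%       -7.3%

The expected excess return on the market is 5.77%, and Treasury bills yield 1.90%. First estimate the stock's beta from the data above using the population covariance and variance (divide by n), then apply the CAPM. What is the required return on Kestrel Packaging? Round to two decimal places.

9.34%

Mean R_i = (-12.8 − 6.7 + 7.2 − 7.0 + 11.9 + 11.9 − 11.3) / 7 = -0.9714%
Mean R_m = (-8.5 − 6.6 + 1.8 − 3.9 + 10.7 + 10.2 − 7.3) / 7 = -0.5143%
Σ(R_i − R̄_i)(R_m − R̄_m) = 520.9829  ⇒  Cov = 520.9829 / 7 = 74.4261
Σ(R_m − R̄_m)² = 404.2286  ⇒  Var(R_m) = 404.2286 / 7 = 57.7469
β = Cov / Var(R_m) = 74.4261 / 57.7469 = 1.2888
E(R) = R_f + β × MRP = 1.90% + 1.2888 × 5.77% = 9.34%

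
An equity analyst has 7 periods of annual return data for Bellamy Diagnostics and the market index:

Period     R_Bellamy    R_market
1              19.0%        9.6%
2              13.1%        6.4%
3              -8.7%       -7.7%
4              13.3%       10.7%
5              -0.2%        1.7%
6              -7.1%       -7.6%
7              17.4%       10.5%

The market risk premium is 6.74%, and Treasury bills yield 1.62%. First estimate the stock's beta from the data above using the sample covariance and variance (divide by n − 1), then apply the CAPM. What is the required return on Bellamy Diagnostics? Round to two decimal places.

Mean R_i = (19.0 + 13.1 − 8.7 + 13.3 − 0.2 − 7.1 + 17.4) / 7 = 6.6857%
Mean R_m = (9.6 + 6.4 − 7.7 + 10.7 + 1.7 − 7.6 + 10.5) / 7 = 3.3714%
Σ(R_i − R̄_i)(R_m − R̄_m) = 554.0771  ⇒  Cov = 554.0771 / 6 = 92.3462
Σ(R_m − R̄_m)² = 398.2343  ⇒  Var(R_m) = 398.2343 / 6 = 66.3724
β = Cov / Var(R_m) = 92.3462 / 66.3724 = 1.3913
E(R) = R_f + β × MRP = 1.62% + 1.3913 × 6.74% = 11.00%

11.00%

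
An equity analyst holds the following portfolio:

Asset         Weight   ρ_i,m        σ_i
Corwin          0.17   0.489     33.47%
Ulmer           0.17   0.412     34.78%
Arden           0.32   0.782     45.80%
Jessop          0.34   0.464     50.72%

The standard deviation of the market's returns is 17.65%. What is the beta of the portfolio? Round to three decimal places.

1.398

β_Corwin = 0.489 × 33.47% / 17.65% = 0.9273
β_Ulmer = 0.412 × 34.78% / 17.65% = 0.8119
β_Arden = 0.782 × 45.80% / 17.65% = 2.0292
β_Jessop = 0.464 × 50.72% / 17.65% = 1.3334
β_P = Σ w_i β_i = 0.17×0.9273 + 0.17×0.8119 + 0.32×2.0292 + 0.34×1.3334 = 1.3984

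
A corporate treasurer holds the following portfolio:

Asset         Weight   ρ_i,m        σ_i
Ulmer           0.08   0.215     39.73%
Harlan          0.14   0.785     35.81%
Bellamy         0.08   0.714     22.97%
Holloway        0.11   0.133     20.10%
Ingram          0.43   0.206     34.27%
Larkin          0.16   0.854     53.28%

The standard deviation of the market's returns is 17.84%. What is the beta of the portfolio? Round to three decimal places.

0.927

β_Ulmer = 0.215 × 39.73% / 17.84% = 0.4788
β_Harlan = 0.785 × 35.81% / 17.84% = 1.5757
β_Bellamy = 0.714 × 22.97% / 17.84% = 0.9193
β_Holloway = 0.133 × 20.10% / 17.84% = 0.1498
β_Ingram = 0.206 × 34.27% / 17.84% = 0.3957
β_Larkin = 0.854 × 53.28% / 17.84% = 2.5505
β_P = Σ w_i β_i = 0.08×0.4788 + 0.14×1.5757 + 0.08×0.9193 + 0.11×0.1498 + 0.43×0.3957 + 0.16×2.5505 = 0.9272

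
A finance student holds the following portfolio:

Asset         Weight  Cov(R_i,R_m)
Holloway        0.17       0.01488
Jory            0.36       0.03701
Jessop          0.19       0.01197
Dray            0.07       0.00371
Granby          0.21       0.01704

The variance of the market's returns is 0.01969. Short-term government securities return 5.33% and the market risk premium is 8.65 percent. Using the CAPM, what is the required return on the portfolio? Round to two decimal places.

14.98%

β_Holloway = 0.01488 / 0.01969 = 0.7557
β_Jory = 0.03701 / 0.01969 = 1.8796
β_Jessop = 0.01197 / 0.01969 = 0.6079
β_Dray = 0.00371 / 0.01969 = 0.1884
β_Granby = 0.01704 / 0.01969 = 0.8654
β_P = Σ w_i β_i = 0.17×0.7557 + 0.36×1.8796 + 0.19×0.6079 + 0.07×0.1884 + 0.21×0.8654 = 1.1155
E(R_P) = R_f + β_P × MRP = 5.33% + 1.1155 × 8.65% = 14.98%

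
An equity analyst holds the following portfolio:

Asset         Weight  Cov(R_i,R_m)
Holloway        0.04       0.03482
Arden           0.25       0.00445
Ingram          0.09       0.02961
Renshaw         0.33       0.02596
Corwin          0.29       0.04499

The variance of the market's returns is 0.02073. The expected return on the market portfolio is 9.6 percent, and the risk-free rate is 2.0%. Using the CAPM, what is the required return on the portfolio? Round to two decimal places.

11.82%

β_Holloway = 0.03482 / 0.02073 = 1.6797
β_Arden = 0.00445 / 0.02073 = 0.2147
β_Ingram = 0.02961 / 0.02073 = 1.4284
β_Renshaw = 0.02596 / 0.02073 = 1.2523
β_Corwin = 0.04499 / 0.02073 = 2.1703
β_P = Σ w_i β_i = 0.04×1.6797 + 0.25×0.2147 + 0.09×1.4284 + 0.33×1.2523 + 0.29×2.1703 = 1.2921
MRP = 9.6% − 2.0% = 7.60%
E(R_P) = R_f + β_P × MRP = 2.0% + 1.2921 × 7.6% = 11.82%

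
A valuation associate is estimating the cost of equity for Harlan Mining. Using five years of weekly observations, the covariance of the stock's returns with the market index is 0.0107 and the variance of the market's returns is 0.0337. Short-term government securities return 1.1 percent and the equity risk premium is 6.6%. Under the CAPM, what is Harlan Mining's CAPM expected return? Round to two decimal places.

3.20%

β = Cov(R_i, R_m) / Var(R_m) = 0.0107 / 0.0337 = 0.3175
E(R) = R_f + β × MRP = 1.1% + 0.3175 × 6.6% = 3.20%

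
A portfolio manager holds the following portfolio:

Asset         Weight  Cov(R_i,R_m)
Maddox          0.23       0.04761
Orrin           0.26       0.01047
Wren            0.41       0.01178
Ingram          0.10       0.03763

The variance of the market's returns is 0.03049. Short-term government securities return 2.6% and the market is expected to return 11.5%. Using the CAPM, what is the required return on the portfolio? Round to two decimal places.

9.10%

β_Maddox = 0.04761 / 0.03049 = 1.5615
β_Orrin = 0.01047 / 0.03049 = 0.3434
β_Wren = 0.01178 / 0.03049 = 0.3864
β_Ingram = 0.03763 / 0.03049 = 1.2342
β_P = Σ w_i β_i = 0.23×1.5615 + 0.26×0.3434 + 0.41×0.3864 + 0.10×1.2342 = 0.7303
MRP = 11.5% − 2.6% = 8.90%
E(R_P) = R_f + β_P × MRP = 2.6% + 0.7303 × 8.9% = 9.10%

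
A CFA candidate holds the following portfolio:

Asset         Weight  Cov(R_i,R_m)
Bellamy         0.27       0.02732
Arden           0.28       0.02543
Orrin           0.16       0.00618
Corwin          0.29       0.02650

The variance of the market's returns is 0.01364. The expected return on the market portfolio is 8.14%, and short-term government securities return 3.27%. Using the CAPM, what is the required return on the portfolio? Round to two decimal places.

11.54%

β_Bellamy = 0.02732 / 0.01364 = 2.0029
β_Arden = 0.02543 / 0.01364 = 1.8644
β_Orrin = 0.00618 / 0.01364 = 0.4531
β_Corwin = 0.02650 / 0.01364 = 1.9428
β_P = Σ w_i β_i = 0.27×2.0029 + 0.28×1.8644 + 0.16×0.4531 + 0.29×1.9428 = 1.6987
MRP = 8.14% − 3.27% = 4.87%
E(R_P) = R_f + β_P × MRP = 3.27% + 1.6987 × 4.87% = 11.54%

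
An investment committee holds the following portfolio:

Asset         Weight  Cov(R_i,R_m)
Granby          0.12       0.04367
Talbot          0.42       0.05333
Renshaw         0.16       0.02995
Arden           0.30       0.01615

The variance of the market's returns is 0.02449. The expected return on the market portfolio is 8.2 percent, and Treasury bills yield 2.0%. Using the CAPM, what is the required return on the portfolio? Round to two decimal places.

11.44%

β_Granby = 0.04367 / 0.02449 = 1.7832
β_Talbot = 0.05333 / 0.02449 = 2.1776
β_Renshaw = 0.02995 / 0.02449 = 1.2229
β_Arden = 0.01615 / 0.02449 = 0.6595
β_P = Σ w_i β_i = 0.12×1.7832 + 0.42×2.1776 + 0.16×1.2229 + 0.30×0.6595 = 1.5221
MRP = 8.2% − 2.0% = 6.20%
E(R_P) = R_f + β_P × MRP = 2.0% + 1.5221 × 6.2% = 11.44%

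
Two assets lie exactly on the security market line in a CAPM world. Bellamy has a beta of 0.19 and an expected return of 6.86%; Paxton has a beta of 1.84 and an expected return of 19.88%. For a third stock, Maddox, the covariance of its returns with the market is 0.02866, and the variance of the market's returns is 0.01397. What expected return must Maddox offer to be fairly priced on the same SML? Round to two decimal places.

MRP = (19.88% − 6.86%) / (1.84 − 0.19) = 7.8909%
R_f = 6.86% − 0.19 × 7.8909% = 5.3607%
β_Maddox = Cov / Var(R_m) = 0.02866 / 0.01397 = 2.0515
E(R_Maddox) = R_f + β × MRP = 5.3607% + 2.0515 × 7.8909% = 21.55%

21.55%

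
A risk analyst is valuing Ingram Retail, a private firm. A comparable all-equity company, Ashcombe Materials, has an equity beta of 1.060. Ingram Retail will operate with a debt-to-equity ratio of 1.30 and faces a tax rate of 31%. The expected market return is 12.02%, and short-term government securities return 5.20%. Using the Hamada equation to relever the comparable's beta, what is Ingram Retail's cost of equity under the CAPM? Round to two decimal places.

β_L = β_U × [1 + (1 − t)(D/E)] = 1.060 × [1 + (1 − 0.31) × 1.30]
    = 1.060 × [1 + 0.69 × 1.30] = 1.060 × 1.8970 = 2.0108
MRP = 12.02% − 5.20% = 6.82%
E(R) = R_f + β_L × MRP = 5.20% + 2.0108 × 6.82% = 18.91%

18.91%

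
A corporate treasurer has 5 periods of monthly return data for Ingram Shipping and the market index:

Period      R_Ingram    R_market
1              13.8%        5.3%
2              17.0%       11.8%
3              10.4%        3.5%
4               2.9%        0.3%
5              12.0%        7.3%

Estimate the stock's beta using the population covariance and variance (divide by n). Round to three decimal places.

1.112

Mean R_i = (13.8 + 17.0 + 10.4 + 2.9 + 12.0) / 5 = 11.2200%
Mean R_m = (5.3 + 11.8 + 3.5 + 0.3 + 7.3) / 5 = 5.6400%
Σ(R_i − R̄_i)(R_m − R̄_m) = 82.2060  ⇒  Cov = 82.2060 / 5 = 16.4412
Σ(R_m − R̄_m)² = 73.9120  ⇒  Var(R_m) = 73.9120 / 5 = 14.7824
β = Cov / Var(R_m) = 16.4412 / 14.7824 = 1.1122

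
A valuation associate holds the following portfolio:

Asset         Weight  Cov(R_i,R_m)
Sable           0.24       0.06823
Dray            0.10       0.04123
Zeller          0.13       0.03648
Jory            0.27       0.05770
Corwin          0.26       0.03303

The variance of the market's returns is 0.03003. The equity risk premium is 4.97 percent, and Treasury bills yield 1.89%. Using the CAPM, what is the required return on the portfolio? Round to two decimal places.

10.07%

β_Sable = 0.06823 / 0.03003 = 2.2721
β_Dray = 0.04123 / 0.03003 = 1.3730
β_Zeller = 0.03648 / 0.03003 = 1.2148
β_Jory = 0.05770 / 0.03003 = 1.9214
β_Corwin = 0.03303 / 0.03003 = 1.0999
β_P = Σ w_i β_i = 0.24×2.2721 + 0.10×1.3730 + 0.13×1.2148 + 0.27×1.9214 + 0.26×1.0999 = 1.6453
E(R_P) = R_f + β_P × MRP = 1.89% + 1.6453 × 4.97% = 10.07%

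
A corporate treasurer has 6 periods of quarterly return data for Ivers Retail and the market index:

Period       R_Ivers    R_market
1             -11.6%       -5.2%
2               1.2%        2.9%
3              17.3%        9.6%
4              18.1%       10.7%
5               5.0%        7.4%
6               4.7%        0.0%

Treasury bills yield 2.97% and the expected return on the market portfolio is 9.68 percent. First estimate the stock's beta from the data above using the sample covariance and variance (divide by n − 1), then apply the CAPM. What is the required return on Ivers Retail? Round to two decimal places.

14.09%

Mean R_i = (-11.6 + 1.2 + 17.3 + 18.1 + 5.0 + 4.7) / 6 = 5.7833%
Mean R_m = (-5.2 + 2.9 + 9.6 + 10.7 + 7.4 + 0.0) / 6 = 4.2333%
Σ(R_i − R̄_i)(R_m − R̄_m) = 313.6533  ⇒  Cov = 313.6533 / 5 = 62.7307
Σ(R_m − R̄_m)² = 189.3333  ⇒  Var(R_m) = 189.3333 / 5 = 37.8667
β = Cov / Var(R_m) = 62.7307 / 37.8667 = 1.6566
MRP = 9.68% − 2.97% = 6.71%
E(R) = R_f + β × MRP = 2.97% + 1.6566 × 6.71% = 14.09%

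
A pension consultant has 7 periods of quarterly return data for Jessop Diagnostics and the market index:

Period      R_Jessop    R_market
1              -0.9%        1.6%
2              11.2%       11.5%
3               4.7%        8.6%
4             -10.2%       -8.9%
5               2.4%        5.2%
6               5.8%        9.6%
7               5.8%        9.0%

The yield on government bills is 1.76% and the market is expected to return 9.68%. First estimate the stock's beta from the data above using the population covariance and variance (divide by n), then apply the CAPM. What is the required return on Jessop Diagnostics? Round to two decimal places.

9.25%

Mean R_i = (-0.9 + 11.2 + 4.7 − 10.2 + 2.4 + 5.8 + 5.8) / 7 = 2.6857%
Mean R_m = (1.6 + 11.5 + 8.6 − 8.9 + 5.2 + 9.6 + 9.0) / 7 = 5.2286%
Σ(R_i − R̄_i)(R_m − R̄_m) = 280.6229  ⇒  Cov = 280.6229 / 7 = 40.0890
Σ(R_m − R̄_m)² = 296.8143  ⇒  Var(R_m) = 296.8143 / 7 = 42.4020
β = Cov / Var(R_m) = 40.0890 / 42.4020 = 0.9455
MRP = 9.68% − 1.76% = 7.92%
E(R) = R_f + β × MRP = 1.76% + 0.9455 × 7.92% = 9.25%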